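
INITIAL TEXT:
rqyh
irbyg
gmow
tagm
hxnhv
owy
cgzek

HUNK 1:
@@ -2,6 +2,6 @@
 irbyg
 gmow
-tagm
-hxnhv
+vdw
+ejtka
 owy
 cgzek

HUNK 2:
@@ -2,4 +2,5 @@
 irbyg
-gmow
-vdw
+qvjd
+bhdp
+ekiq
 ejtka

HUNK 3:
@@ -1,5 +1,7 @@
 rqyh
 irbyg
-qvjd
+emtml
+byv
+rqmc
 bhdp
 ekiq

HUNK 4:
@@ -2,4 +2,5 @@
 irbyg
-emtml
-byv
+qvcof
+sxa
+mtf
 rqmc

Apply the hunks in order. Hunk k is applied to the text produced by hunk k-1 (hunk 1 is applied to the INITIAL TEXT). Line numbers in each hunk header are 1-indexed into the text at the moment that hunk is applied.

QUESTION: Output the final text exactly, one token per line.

Hunk 1: at line 2 remove [tagm,hxnhv] add [vdw,ejtka] -> 7 lines: rqyh irbyg gmow vdw ejtka owy cgzek
Hunk 2: at line 2 remove [gmow,vdw] add [qvjd,bhdp,ekiq] -> 8 lines: rqyh irbyg qvjd bhdp ekiq ejtka owy cgzek
Hunk 3: at line 1 remove [qvjd] add [emtml,byv,rqmc] -> 10 lines: rqyh irbyg emtml byv rqmc bhdp ekiq ejtka owy cgzek
Hunk 4: at line 2 remove [emtml,byv] add [qvcof,sxa,mtf] -> 11 lines: rqyh irbyg qvcof sxa mtf rqmc bhdp ekiq ejtka owy cgzek

Answer: rqyh
irbyg
qvcof
sxa
mtf
rqmc
bhdp
ekiq
ejtka
owy
cgzek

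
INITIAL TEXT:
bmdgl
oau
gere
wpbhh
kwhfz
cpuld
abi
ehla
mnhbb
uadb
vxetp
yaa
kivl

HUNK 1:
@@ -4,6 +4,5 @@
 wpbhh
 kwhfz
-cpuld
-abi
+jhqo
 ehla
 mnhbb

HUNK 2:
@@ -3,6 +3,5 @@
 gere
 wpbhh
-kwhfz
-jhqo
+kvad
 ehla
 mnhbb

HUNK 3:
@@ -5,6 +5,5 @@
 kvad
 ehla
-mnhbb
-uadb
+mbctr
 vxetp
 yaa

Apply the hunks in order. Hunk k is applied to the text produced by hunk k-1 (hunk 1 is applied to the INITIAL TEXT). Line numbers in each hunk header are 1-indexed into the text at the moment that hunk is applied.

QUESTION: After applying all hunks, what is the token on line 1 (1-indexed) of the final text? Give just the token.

Hunk 1: at line 4 remove [cpuld,abi] add [jhqo] -> 12 lines: bmdgl oau gere wpbhh kwhfz jhqo ehla mnhbb uadb vxetp yaa kivl
Hunk 2: at line 3 remove [kwhfz,jhqo] add [kvad] -> 11 lines: bmdgl oau gere wpbhh kvad ehla mnhbb uadb vxetp yaa kivl
Hunk 3: at line 5 remove [mnhbb,uadb] add [mbctr] -> 10 lines: bmdgl oau gere wpbhh kvad ehla mbctr vxetp yaa kivl
Final line 1: bmdgl

Answer: bmdgl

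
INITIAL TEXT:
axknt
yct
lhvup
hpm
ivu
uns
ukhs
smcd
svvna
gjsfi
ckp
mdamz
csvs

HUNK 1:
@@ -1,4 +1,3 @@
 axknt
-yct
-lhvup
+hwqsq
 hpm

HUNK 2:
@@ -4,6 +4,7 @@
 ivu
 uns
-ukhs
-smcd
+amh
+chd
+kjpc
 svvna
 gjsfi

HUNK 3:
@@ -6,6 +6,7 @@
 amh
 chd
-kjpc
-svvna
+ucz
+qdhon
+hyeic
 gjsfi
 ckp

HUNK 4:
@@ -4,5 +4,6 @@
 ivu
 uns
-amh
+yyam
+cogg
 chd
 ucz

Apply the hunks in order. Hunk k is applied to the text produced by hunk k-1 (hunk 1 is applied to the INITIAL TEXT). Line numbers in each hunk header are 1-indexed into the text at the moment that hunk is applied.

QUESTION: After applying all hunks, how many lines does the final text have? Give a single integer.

Answer: 15

Derivation:
Hunk 1: at line 1 remove [yct,lhvup] add [hwqsq] -> 12 lines: axknt hwqsq hpm ivu uns ukhs smcd svvna gjsfi ckp mdamz csvs
Hunk 2: at line 4 remove [ukhs,smcd] add [amh,chd,kjpc] -> 13 lines: axknt hwqsq hpm ivu uns amh chd kjpc svvna gjsfi ckp mdamz csvs
Hunk 3: at line 6 remove [kjpc,svvna] add [ucz,qdhon,hyeic] -> 14 lines: axknt hwqsq hpm ivu uns amh chd ucz qdhon hyeic gjsfi ckp mdamz csvs
Hunk 4: at line 4 remove [amh] add [yyam,cogg] -> 15 lines: axknt hwqsq hpm ivu uns yyam cogg chd ucz qdhon hyeic gjsfi ckp mdamz csvs
Final line count: 15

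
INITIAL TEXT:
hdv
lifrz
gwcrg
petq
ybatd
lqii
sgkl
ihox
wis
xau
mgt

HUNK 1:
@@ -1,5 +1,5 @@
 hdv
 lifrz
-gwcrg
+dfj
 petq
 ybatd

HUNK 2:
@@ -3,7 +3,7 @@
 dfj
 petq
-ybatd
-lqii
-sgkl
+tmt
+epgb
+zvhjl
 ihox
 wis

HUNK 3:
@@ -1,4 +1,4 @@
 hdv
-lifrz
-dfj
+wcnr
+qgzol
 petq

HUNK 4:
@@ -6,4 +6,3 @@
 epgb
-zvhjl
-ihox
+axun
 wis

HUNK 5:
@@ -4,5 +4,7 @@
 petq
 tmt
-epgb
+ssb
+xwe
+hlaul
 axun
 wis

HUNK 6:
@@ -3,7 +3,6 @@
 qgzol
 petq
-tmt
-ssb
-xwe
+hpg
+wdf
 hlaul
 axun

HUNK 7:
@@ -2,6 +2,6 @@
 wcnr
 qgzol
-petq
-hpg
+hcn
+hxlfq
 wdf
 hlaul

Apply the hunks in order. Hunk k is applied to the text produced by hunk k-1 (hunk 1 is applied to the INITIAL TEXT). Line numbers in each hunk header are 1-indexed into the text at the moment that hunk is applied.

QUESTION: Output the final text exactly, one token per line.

Hunk 1: at line 1 remove [gwcrg] add [dfj] -> 11 lines: hdv lifrz dfj petq ybatd lqii sgkl ihox wis xau mgt
Hunk 2: at line 3 remove [ybatd,lqii,sgkl] add [tmt,epgb,zvhjl] -> 11 lines: hdv lifrz dfj petq tmt epgb zvhjl ihox wis xau mgt
Hunk 3: at line 1 remove [lifrz,dfj] add [wcnr,qgzol] -> 11 lines: hdv wcnr qgzol petq tmt epgb zvhjl ihox wis xau mgt
Hunk 4: at line 6 remove [zvhjl,ihox] add [axun] -> 10 lines: hdv wcnr qgzol petq tmt epgb axun wis xau mgt
Hunk 5: at line 4 remove [epgb] add [ssb,xwe,hlaul] -> 12 lines: hdv wcnr qgzol petq tmt ssb xwe hlaul axun wis xau mgt
Hunk 6: at line 3 remove [tmt,ssb,xwe] add [hpg,wdf] -> 11 lines: hdv wcnr qgzol petq hpg wdf hlaul axun wis xau mgt
Hunk 7: at line 2 remove [petq,hpg] add [hcn,hxlfq] -> 11 lines: hdv wcnr qgzol hcn hxlfq wdf hlaul axun wis xau mgt

Answer: hdv
wcnr
qgzol
hcn
hxlfq
wdf
hlaul
axun
wis
xau
mgt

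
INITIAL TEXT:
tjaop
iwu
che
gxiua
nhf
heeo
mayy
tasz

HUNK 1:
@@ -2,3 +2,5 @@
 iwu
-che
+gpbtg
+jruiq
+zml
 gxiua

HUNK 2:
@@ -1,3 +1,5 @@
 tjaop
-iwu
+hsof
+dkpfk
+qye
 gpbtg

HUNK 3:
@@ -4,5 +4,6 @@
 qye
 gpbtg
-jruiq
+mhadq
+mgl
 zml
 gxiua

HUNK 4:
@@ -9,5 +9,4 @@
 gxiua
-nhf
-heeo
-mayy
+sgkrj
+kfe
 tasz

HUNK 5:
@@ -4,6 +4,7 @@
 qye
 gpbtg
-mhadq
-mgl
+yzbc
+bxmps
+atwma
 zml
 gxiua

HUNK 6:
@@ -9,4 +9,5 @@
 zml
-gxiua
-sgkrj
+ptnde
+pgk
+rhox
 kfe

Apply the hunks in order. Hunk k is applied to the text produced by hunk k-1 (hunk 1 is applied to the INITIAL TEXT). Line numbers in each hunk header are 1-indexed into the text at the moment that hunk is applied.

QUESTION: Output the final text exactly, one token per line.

Answer: tjaop
hsof
dkpfk
qye
gpbtg
yzbc
bxmps
atwma
zml
ptnde
pgk
rhox
kfe
tasz

Derivation:
Hunk 1: at line 2 remove [che] add [gpbtg,jruiq,zml] -> 10 lines: tjaop iwu gpbtg jruiq zml gxiua nhf heeo mayy tasz
Hunk 2: at line 1 remove [iwu] add [hsof,dkpfk,qye] -> 12 lines: tjaop hsof dkpfk qye gpbtg jruiq zml gxiua nhf heeo mayy tasz
Hunk 3: at line 4 remove [jruiq] add [mhadq,mgl] -> 13 lines: tjaop hsof dkpfk qye gpbtg mhadq mgl zml gxiua nhf heeo mayy tasz
Hunk 4: at line 9 remove [nhf,heeo,mayy] add [sgkrj,kfe] -> 12 lines: tjaop hsof dkpfk qye gpbtg mhadq mgl zml gxiua sgkrj kfe tasz
Hunk 5: at line 4 remove [mhadq,mgl] add [yzbc,bxmps,atwma] -> 13 lines: tjaop hsof dkpfk qye gpbtg yzbc bxmps atwma zml gxiua sgkrj kfe tasz
Hunk 6: at line 9 remove [gxiua,sgkrj] add [ptnde,pgk,rhox] -> 14 lines: tjaop hsof dkpfk qye gpbtg yzbc bxmps atwma zml ptnde pgk rhox kfe tasz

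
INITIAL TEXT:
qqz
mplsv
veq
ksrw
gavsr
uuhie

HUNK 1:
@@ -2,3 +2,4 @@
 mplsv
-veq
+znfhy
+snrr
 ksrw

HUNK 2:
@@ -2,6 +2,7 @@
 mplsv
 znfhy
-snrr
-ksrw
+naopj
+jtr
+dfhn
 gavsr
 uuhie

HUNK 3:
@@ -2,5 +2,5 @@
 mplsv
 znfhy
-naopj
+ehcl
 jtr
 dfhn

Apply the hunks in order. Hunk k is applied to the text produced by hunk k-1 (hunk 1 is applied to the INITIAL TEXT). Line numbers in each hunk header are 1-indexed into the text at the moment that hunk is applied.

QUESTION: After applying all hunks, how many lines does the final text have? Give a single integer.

Hunk 1: at line 2 remove [veq] add [znfhy,snrr] -> 7 lines: qqz mplsv znfhy snrr ksrw gavsr uuhie
Hunk 2: at line 2 remove [snrr,ksrw] add [naopj,jtr,dfhn] -> 8 lines: qqz mplsv znfhy naopj jtr dfhn gavsr uuhie
Hunk 3: at line 2 remove [naopj] add [ehcl] -> 8 lines: qqz mplsv znfhy ehcl jtr dfhn gavsr uuhie
Final line count: 8

Answer: 8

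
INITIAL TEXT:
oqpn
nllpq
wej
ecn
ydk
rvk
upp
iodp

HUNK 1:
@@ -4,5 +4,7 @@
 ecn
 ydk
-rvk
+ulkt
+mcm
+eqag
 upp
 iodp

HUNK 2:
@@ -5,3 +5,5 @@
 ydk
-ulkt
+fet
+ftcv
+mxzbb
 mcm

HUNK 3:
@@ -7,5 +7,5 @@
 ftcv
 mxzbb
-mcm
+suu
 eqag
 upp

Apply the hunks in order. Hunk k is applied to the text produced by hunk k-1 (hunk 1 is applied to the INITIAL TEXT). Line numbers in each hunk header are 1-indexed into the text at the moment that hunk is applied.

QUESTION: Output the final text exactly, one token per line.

Answer: oqpn
nllpq
wej
ecn
ydk
fet
ftcv
mxzbb
suu
eqag
upp
iodp

Derivation:
Hunk 1: at line 4 remove [rvk] add [ulkt,mcm,eqag] -> 10 lines: oqpn nllpq wej ecn ydk ulkt mcm eqag upp iodp
Hunk 2: at line 5 remove [ulkt] add [fet,ftcv,mxzbb] -> 12 lines: oqpn nllpq wej ecn ydk fet ftcv mxzbb mcm eqag upp iodp
Hunk 3: at line 7 remove [mcm] add [suu] -> 12 lines: oqpn nllpq wej ecn ydk fet ftcv mxzbb suu eqag upp iodp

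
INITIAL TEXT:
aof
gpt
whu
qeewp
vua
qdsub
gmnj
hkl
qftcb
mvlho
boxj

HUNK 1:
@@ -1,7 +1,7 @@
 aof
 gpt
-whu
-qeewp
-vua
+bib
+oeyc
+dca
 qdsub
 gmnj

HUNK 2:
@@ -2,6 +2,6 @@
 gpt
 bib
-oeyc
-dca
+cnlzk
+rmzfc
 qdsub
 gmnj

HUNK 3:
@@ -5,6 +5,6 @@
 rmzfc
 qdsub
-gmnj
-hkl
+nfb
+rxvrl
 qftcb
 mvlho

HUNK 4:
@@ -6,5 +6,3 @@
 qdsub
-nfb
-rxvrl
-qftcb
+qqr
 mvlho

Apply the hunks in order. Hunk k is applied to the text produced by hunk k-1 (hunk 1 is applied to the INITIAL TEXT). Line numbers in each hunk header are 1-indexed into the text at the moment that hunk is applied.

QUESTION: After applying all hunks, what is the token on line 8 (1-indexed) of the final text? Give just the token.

Answer: mvlho

Derivation:
Hunk 1: at line 1 remove [whu,qeewp,vua] add [bib,oeyc,dca] -> 11 lines: aof gpt bib oeyc dca qdsub gmnj hkl qftcb mvlho boxj
Hunk 2: at line 2 remove [oeyc,dca] add [cnlzk,rmzfc] -> 11 lines: aof gpt bib cnlzk rmzfc qdsub gmnj hkl qftcb mvlho boxj
Hunk 3: at line 5 remove [gmnj,hkl] add [nfb,rxvrl] -> 11 lines: aof gpt bib cnlzk rmzfc qdsub nfb rxvrl qftcb mvlho boxj
Hunk 4: at line 6 remove [nfb,rxvrl,qftcb] add [qqr] -> 9 lines: aof gpt bib cnlzk rmzfc qdsub qqr mvlho boxj
Final line 8: mvlho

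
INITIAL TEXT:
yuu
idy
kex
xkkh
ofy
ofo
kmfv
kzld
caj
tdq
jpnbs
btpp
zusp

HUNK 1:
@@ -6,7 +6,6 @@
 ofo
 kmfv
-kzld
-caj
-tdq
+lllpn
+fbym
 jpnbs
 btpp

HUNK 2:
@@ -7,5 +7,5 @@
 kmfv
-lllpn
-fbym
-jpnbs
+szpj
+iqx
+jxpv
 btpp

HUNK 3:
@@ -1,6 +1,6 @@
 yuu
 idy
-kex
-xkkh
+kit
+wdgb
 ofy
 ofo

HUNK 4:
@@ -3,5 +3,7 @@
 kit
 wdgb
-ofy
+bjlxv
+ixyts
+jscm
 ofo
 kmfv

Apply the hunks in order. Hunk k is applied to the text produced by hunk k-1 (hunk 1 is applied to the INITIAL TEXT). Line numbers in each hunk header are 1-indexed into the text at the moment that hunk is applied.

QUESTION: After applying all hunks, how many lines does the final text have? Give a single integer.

Answer: 14

Derivation:
Hunk 1: at line 6 remove [kzld,caj,tdq] add [lllpn,fbym] -> 12 lines: yuu idy kex xkkh ofy ofo kmfv lllpn fbym jpnbs btpp zusp
Hunk 2: at line 7 remove [lllpn,fbym,jpnbs] add [szpj,iqx,jxpv] -> 12 lines: yuu idy kex xkkh ofy ofo kmfv szpj iqx jxpv btpp zusp
Hunk 3: at line 1 remove [kex,xkkh] add [kit,wdgb] -> 12 lines: yuu idy kit wdgb ofy ofo kmfv szpj iqx jxpv btpp zusp
Hunk 4: at line 3 remove [ofy] add [bjlxv,ixyts,jscm] -> 14 lines: yuu idy kit wdgb bjlxv ixyts jscm ofo kmfv szpj iqx jxpv btpp zusp
Final line count: 14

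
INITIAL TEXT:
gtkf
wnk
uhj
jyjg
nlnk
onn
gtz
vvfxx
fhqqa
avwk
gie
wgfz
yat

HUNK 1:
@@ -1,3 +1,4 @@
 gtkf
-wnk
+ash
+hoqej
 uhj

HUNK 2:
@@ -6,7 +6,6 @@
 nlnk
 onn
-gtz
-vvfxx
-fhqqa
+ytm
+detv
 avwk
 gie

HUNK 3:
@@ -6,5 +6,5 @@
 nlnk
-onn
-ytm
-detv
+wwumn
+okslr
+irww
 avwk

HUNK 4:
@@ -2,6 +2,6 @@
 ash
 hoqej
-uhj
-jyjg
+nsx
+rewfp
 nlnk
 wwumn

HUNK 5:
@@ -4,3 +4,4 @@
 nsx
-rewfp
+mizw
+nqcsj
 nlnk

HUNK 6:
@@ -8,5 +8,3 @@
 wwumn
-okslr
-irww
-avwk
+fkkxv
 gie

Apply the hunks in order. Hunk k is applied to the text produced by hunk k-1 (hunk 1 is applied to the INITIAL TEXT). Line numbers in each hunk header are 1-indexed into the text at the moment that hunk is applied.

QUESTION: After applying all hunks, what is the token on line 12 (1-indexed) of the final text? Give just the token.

Hunk 1: at line 1 remove [wnk] add [ash,hoqej] -> 14 lines: gtkf ash hoqej uhj jyjg nlnk onn gtz vvfxx fhqqa avwk gie wgfz yat
Hunk 2: at line 6 remove [gtz,vvfxx,fhqqa] add [ytm,detv] -> 13 lines: gtkf ash hoqej uhj jyjg nlnk onn ytm detv avwk gie wgfz yat
Hunk 3: at line 6 remove [onn,ytm,detv] add [wwumn,okslr,irww] -> 13 lines: gtkf ash hoqej uhj jyjg nlnk wwumn okslr irww avwk gie wgfz yat
Hunk 4: at line 2 remove [uhj,jyjg] add [nsx,rewfp] -> 13 lines: gtkf ash hoqej nsx rewfp nlnk wwumn okslr irww avwk gie wgfz yat
Hunk 5: at line 4 remove [rewfp] add [mizw,nqcsj] -> 14 lines: gtkf ash hoqej nsx mizw nqcsj nlnk wwumn okslr irww avwk gie wgfz yat
Hunk 6: at line 8 remove [okslr,irww,avwk] add [fkkxv] -> 12 lines: gtkf ash hoqej nsx mizw nqcsj nlnk wwumn fkkxv gie wgfz yat
Final line 12: yat

Answer: yat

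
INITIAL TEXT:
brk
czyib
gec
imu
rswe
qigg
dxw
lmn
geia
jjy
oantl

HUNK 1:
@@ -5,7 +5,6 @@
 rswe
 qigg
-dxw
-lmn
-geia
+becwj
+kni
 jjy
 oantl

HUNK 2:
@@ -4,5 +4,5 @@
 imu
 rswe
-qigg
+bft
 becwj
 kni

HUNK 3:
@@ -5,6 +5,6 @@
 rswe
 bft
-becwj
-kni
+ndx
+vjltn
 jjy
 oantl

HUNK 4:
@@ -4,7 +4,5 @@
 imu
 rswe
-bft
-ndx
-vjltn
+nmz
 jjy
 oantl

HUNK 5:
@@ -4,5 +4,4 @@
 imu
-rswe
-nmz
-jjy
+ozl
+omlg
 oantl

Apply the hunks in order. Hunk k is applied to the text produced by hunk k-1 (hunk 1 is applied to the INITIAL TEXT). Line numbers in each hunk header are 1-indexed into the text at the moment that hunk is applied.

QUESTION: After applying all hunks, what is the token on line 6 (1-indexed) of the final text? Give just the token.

Answer: omlg

Derivation:
Hunk 1: at line 5 remove [dxw,lmn,geia] add [becwj,kni] -> 10 lines: brk czyib gec imu rswe qigg becwj kni jjy oantl
Hunk 2: at line 4 remove [qigg] add [bft] -> 10 lines: brk czyib gec imu rswe bft becwj kni jjy oantl
Hunk 3: at line 5 remove [becwj,kni] add [ndx,vjltn] -> 10 lines: brk czyib gec imu rswe bft ndx vjltn jjy oantl
Hunk 4: at line 4 remove [bft,ndx,vjltn] add [nmz] -> 8 lines: brk czyib gec imu rswe nmz jjy oantl
Hunk 5: at line 4 remove [rswe,nmz,jjy] add [ozl,omlg] -> 7 lines: brk czyib gec imu ozl omlg oantl
Final line 6: omlg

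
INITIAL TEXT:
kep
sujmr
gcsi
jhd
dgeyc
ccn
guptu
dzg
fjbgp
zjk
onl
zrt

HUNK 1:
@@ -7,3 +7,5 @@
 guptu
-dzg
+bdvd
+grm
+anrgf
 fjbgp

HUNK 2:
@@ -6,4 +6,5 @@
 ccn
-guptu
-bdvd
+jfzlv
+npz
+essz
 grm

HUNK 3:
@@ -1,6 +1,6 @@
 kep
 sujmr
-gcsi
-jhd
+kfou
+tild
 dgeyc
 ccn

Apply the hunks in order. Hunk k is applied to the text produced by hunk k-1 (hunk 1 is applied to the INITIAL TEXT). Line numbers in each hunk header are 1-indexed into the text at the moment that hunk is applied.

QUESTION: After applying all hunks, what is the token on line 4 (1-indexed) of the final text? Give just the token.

Hunk 1: at line 7 remove [dzg] add [bdvd,grm,anrgf] -> 14 lines: kep sujmr gcsi jhd dgeyc ccn guptu bdvd grm anrgf fjbgp zjk onl zrt
Hunk 2: at line 6 remove [guptu,bdvd] add [jfzlv,npz,essz] -> 15 lines: kep sujmr gcsi jhd dgeyc ccn jfzlv npz essz grm anrgf fjbgp zjk onl zrt
Hunk 3: at line 1 remove [gcsi,jhd] add [kfou,tild] -> 15 lines: kep sujmr kfou tild dgeyc ccn jfzlv npz essz grm anrgf fjbgp zjk onl zrt
Final line 4: tild

Answer: tild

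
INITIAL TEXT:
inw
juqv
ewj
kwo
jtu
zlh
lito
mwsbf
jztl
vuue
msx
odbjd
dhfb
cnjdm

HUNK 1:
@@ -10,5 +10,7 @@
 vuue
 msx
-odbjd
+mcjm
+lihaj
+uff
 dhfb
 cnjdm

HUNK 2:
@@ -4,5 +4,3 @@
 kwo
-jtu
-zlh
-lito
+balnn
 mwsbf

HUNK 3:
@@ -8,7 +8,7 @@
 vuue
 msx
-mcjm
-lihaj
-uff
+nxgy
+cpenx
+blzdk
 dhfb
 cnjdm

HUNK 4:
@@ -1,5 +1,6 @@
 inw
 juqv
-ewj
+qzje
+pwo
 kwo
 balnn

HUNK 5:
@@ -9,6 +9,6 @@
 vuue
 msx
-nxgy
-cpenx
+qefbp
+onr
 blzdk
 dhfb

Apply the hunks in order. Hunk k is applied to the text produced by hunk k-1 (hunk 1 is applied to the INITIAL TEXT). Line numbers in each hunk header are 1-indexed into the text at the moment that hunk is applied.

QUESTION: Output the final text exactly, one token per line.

Answer: inw
juqv
qzje
pwo
kwo
balnn
mwsbf
jztl
vuue
msx
qefbp
onr
blzdk
dhfb
cnjdm

Derivation:
Hunk 1: at line 10 remove [odbjd] add [mcjm,lihaj,uff] -> 16 lines: inw juqv ewj kwo jtu zlh lito mwsbf jztl vuue msx mcjm lihaj uff dhfb cnjdm
Hunk 2: at line 4 remove [jtu,zlh,lito] add [balnn] -> 14 lines: inw juqv ewj kwo balnn mwsbf jztl vuue msx mcjm lihaj uff dhfb cnjdm
Hunk 3: at line 8 remove [mcjm,lihaj,uff] add [nxgy,cpenx,blzdk] -> 14 lines: inw juqv ewj kwo balnn mwsbf jztl vuue msx nxgy cpenx blzdk dhfb cnjdm
Hunk 4: at line 1 remove [ewj] add [qzje,pwo] -> 15 lines: inw juqv qzje pwo kwo balnn mwsbf jztl vuue msx nxgy cpenx blzdk dhfb cnjdm
Hunk 5: at line 9 remove [nxgy,cpenx] add [qefbp,onr] -> 15 lines: inw juqv qzje pwo kwo balnn mwsbf jztl vuue msx qefbp onr blzdk dhfb cnjdm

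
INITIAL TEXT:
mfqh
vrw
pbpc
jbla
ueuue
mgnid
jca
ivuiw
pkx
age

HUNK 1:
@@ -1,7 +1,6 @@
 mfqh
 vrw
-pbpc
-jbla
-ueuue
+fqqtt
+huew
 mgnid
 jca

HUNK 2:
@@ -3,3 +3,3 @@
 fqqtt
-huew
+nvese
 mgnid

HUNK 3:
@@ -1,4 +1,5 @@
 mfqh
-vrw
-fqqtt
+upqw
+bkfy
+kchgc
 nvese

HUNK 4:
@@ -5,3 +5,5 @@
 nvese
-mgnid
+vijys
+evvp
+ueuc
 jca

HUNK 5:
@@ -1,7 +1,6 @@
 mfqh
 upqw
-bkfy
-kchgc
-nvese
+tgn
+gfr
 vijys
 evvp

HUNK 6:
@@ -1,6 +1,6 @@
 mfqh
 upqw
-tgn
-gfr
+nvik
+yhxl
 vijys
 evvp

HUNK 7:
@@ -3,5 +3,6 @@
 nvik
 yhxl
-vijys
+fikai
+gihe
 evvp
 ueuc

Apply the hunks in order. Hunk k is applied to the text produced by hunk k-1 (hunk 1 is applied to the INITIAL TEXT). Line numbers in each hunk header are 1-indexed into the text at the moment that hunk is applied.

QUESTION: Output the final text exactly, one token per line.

Hunk 1: at line 1 remove [pbpc,jbla,ueuue] add [fqqtt,huew] -> 9 lines: mfqh vrw fqqtt huew mgnid jca ivuiw pkx age
Hunk 2: at line 3 remove [huew] add [nvese] -> 9 lines: mfqh vrw fqqtt nvese mgnid jca ivuiw pkx age
Hunk 3: at line 1 remove [vrw,fqqtt] add [upqw,bkfy,kchgc] -> 10 lines: mfqh upqw bkfy kchgc nvese mgnid jca ivuiw pkx age
Hunk 4: at line 5 remove [mgnid] add [vijys,evvp,ueuc] -> 12 lines: mfqh upqw bkfy kchgc nvese vijys evvp ueuc jca ivuiw pkx age
Hunk 5: at line 1 remove [bkfy,kchgc,nvese] add [tgn,gfr] -> 11 lines: mfqh upqw tgn gfr vijys evvp ueuc jca ivuiw pkx age
Hunk 6: at line 1 remove [tgn,gfr] add [nvik,yhxl] -> 11 lines: mfqh upqw nvik yhxl vijys evvp ueuc jca ivuiw pkx age
Hunk 7: at line 3 remove [vijys] add [fikai,gihe] -> 12 lines: mfqh upqw nvik yhxl fikai gihe evvp ueuc jca ivuiw pkx age

Answer: mfqh
upqw
nvik
yhxl
fikai
gihe
evvp
ueuc
jca
ivuiw
pkx
age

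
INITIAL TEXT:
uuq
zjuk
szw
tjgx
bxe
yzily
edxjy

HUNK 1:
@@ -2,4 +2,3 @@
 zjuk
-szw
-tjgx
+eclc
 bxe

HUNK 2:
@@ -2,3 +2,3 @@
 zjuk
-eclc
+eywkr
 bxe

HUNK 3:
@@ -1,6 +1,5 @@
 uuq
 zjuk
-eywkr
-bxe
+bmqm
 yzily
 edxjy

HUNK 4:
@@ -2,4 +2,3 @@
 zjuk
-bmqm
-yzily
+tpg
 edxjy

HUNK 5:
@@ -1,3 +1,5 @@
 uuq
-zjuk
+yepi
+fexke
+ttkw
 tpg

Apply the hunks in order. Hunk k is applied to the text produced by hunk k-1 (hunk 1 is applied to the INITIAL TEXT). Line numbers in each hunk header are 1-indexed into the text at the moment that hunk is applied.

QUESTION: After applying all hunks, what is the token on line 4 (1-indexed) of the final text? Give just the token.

Hunk 1: at line 2 remove [szw,tjgx] add [eclc] -> 6 lines: uuq zjuk eclc bxe yzily edxjy
Hunk 2: at line 2 remove [eclc] add [eywkr] -> 6 lines: uuq zjuk eywkr bxe yzily edxjy
Hunk 3: at line 1 remove [eywkr,bxe] add [bmqm] -> 5 lines: uuq zjuk bmqm yzily edxjy
Hunk 4: at line 2 remove [bmqm,yzily] add [tpg] -> 4 lines: uuq zjuk tpg edxjy
Hunk 5: at line 1 remove [zjuk] add [yepi,fexke,ttkw] -> 6 lines: uuq yepi fexke ttkw tpg edxjy
Final line 4: ttkw

Answer: ttkw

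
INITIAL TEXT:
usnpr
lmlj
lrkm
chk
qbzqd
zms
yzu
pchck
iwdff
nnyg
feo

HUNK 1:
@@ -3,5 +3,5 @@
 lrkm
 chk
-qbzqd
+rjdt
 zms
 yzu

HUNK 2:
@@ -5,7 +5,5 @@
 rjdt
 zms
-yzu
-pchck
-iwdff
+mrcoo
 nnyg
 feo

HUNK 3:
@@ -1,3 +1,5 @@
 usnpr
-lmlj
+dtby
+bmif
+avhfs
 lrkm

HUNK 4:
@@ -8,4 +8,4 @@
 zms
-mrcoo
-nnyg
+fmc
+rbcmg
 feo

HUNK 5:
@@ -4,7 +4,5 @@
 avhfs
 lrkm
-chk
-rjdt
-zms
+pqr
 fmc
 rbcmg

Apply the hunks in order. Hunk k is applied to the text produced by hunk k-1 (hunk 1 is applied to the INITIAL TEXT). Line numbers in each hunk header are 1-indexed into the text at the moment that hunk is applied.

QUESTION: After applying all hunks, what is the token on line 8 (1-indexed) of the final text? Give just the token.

Answer: rbcmg

Derivation:
Hunk 1: at line 3 remove [qbzqd] add [rjdt] -> 11 lines: usnpr lmlj lrkm chk rjdt zms yzu pchck iwdff nnyg feo
Hunk 2: at line 5 remove [yzu,pchck,iwdff] add [mrcoo] -> 9 lines: usnpr lmlj lrkm chk rjdt zms mrcoo nnyg feo
Hunk 3: at line 1 remove [lmlj] add [dtby,bmif,avhfs] -> 11 lines: usnpr dtby bmif avhfs lrkm chk rjdt zms mrcoo nnyg feo
Hunk 4: at line 8 remove [mrcoo,nnyg] add [fmc,rbcmg] -> 11 lines: usnpr dtby bmif avhfs lrkm chk rjdt zms fmc rbcmg feo
Hunk 5: at line 4 remove [chk,rjdt,zms] add [pqr] -> 9 lines: usnpr dtby bmif avhfs lrkm pqr fmc rbcmg feo
Final line 8: rbcmg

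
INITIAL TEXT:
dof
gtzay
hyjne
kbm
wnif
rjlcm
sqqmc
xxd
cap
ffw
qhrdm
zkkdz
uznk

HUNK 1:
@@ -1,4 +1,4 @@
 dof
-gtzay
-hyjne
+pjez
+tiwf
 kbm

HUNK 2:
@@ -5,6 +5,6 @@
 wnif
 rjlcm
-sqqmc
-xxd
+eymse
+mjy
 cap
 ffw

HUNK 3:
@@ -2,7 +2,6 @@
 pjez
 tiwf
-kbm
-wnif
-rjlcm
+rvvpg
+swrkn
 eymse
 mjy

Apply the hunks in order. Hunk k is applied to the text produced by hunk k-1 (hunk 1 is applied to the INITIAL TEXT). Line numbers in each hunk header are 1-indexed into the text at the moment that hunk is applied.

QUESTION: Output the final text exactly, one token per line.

Answer: dof
pjez
tiwf
rvvpg
swrkn
eymse
mjy
cap
ffw
qhrdm
zkkdz
uznk

Derivation:
Hunk 1: at line 1 remove [gtzay,hyjne] add [pjez,tiwf] -> 13 lines: dof pjez tiwf kbm wnif rjlcm sqqmc xxd cap ffw qhrdm zkkdz uznk
Hunk 2: at line 5 remove [sqqmc,xxd] add [eymse,mjy] -> 13 lines: dof pjez tiwf kbm wnif rjlcm eymse mjy cap ffw qhrdm zkkdz uznk
Hunk 3: at line 2 remove [kbm,wnif,rjlcm] add [rvvpg,swrkn] -> 12 lines: dof pjez tiwf rvvpg swrkn eymse mjy cap ffw qhrdm zkkdz uznk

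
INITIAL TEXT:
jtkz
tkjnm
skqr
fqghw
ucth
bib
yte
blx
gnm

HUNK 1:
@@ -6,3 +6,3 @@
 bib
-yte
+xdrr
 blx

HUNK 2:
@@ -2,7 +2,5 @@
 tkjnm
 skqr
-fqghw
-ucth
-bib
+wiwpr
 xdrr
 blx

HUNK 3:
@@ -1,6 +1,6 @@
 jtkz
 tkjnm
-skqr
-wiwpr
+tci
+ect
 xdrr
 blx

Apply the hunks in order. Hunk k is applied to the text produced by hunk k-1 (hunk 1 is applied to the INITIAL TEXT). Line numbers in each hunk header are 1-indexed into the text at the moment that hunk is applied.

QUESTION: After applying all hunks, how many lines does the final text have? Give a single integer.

Hunk 1: at line 6 remove [yte] add [xdrr] -> 9 lines: jtkz tkjnm skqr fqghw ucth bib xdrr blx gnm
Hunk 2: at line 2 remove [fqghw,ucth,bib] add [wiwpr] -> 7 lines: jtkz tkjnm skqr wiwpr xdrr blx gnm
Hunk 3: at line 1 remove [skqr,wiwpr] add [tci,ect] -> 7 lines: jtkz tkjnm tci ect xdrr blx gnm
Final line count: 7

Answer: 7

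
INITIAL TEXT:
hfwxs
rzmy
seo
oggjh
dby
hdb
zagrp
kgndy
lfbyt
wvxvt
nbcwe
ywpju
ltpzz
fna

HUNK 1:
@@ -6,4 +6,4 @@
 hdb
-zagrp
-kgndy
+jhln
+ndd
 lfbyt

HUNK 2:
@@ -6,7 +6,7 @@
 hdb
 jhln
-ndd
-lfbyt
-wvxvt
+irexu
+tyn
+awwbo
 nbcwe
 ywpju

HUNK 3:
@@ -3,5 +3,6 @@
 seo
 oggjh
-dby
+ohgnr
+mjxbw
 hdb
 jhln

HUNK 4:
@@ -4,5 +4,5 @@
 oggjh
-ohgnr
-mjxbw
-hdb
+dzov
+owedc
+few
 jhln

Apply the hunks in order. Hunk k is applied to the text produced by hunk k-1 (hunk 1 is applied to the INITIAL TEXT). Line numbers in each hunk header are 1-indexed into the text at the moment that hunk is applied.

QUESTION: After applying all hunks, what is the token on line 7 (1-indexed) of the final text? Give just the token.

Hunk 1: at line 6 remove [zagrp,kgndy] add [jhln,ndd] -> 14 lines: hfwxs rzmy seo oggjh dby hdb jhln ndd lfbyt wvxvt nbcwe ywpju ltpzz fna
Hunk 2: at line 6 remove [ndd,lfbyt,wvxvt] add [irexu,tyn,awwbo] -> 14 lines: hfwxs rzmy seo oggjh dby hdb jhln irexu tyn awwbo nbcwe ywpju ltpzz fna
Hunk 3: at line 3 remove [dby] add [ohgnr,mjxbw] -> 15 lines: hfwxs rzmy seo oggjh ohgnr mjxbw hdb jhln irexu tyn awwbo nbcwe ywpju ltpzz fna
Hunk 4: at line 4 remove [ohgnr,mjxbw,hdb] add [dzov,owedc,few] -> 15 lines: hfwxs rzmy seo oggjh dzov owedc few jhln irexu tyn awwbo nbcwe ywpju ltpzz fna
Final line 7: few

Answer: few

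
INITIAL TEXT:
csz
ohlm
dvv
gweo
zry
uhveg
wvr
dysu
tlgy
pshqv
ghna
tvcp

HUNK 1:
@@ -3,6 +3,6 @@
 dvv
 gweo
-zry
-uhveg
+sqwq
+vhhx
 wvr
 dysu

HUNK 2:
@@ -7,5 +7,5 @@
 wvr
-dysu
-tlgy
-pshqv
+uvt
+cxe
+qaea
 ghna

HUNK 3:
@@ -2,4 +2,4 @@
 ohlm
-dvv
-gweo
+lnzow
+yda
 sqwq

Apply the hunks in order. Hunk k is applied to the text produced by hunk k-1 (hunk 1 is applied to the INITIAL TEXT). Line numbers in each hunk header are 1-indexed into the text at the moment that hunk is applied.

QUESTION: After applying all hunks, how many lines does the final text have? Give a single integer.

Answer: 12

Derivation:
Hunk 1: at line 3 remove [zry,uhveg] add [sqwq,vhhx] -> 12 lines: csz ohlm dvv gweo sqwq vhhx wvr dysu tlgy pshqv ghna tvcp
Hunk 2: at line 7 remove [dysu,tlgy,pshqv] add [uvt,cxe,qaea] -> 12 lines: csz ohlm dvv gweo sqwq vhhx wvr uvt cxe qaea ghna tvcp
Hunk 3: at line 2 remove [dvv,gweo] add [lnzow,yda] -> 12 lines: csz ohlm lnzow yda sqwq vhhx wvr uvt cxe qaea ghna tvcp
Final line count: 12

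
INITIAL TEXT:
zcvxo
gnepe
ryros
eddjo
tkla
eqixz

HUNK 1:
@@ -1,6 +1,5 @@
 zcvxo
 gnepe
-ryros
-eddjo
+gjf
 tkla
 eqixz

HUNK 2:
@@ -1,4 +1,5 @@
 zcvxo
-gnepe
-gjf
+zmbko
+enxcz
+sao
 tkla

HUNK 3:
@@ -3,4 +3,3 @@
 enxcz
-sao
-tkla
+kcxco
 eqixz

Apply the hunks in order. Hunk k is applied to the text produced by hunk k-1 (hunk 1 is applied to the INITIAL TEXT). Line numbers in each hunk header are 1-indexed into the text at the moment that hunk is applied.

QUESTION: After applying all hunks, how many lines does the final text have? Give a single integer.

Hunk 1: at line 1 remove [ryros,eddjo] add [gjf] -> 5 lines: zcvxo gnepe gjf tkla eqixz
Hunk 2: at line 1 remove [gnepe,gjf] add [zmbko,enxcz,sao] -> 6 lines: zcvxo zmbko enxcz sao tkla eqixz
Hunk 3: at line 3 remove [sao,tkla] add [kcxco] -> 5 lines: zcvxo zmbko enxcz kcxco eqixz
Final line count: 5

Answer: 5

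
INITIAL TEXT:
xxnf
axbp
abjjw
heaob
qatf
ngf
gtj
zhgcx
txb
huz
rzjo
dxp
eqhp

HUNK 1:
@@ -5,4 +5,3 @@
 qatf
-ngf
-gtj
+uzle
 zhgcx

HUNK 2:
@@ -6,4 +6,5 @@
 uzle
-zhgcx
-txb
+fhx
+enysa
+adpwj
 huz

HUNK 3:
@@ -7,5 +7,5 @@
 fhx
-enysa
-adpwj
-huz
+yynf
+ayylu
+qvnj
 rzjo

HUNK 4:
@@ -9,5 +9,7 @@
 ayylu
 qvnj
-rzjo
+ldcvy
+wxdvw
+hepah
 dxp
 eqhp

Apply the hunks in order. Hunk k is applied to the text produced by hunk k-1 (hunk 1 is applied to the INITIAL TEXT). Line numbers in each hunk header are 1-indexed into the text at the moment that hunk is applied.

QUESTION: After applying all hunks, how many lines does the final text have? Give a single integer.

Answer: 15

Derivation:
Hunk 1: at line 5 remove [ngf,gtj] add [uzle] -> 12 lines: xxnf axbp abjjw heaob qatf uzle zhgcx txb huz rzjo dxp eqhp
Hunk 2: at line 6 remove [zhgcx,txb] add [fhx,enysa,adpwj] -> 13 lines: xxnf axbp abjjw heaob qatf uzle fhx enysa adpwj huz rzjo dxp eqhp
Hunk 3: at line 7 remove [enysa,adpwj,huz] add [yynf,ayylu,qvnj] -> 13 lines: xxnf axbp abjjw heaob qatf uzle fhx yynf ayylu qvnj rzjo dxp eqhp
Hunk 4: at line 9 remove [rzjo] add [ldcvy,wxdvw,hepah] -> 15 lines: xxnf axbp abjjw heaob qatf uzle fhx yynf ayylu qvnj ldcvy wxdvw hepah dxp eqhp
Final line count: 15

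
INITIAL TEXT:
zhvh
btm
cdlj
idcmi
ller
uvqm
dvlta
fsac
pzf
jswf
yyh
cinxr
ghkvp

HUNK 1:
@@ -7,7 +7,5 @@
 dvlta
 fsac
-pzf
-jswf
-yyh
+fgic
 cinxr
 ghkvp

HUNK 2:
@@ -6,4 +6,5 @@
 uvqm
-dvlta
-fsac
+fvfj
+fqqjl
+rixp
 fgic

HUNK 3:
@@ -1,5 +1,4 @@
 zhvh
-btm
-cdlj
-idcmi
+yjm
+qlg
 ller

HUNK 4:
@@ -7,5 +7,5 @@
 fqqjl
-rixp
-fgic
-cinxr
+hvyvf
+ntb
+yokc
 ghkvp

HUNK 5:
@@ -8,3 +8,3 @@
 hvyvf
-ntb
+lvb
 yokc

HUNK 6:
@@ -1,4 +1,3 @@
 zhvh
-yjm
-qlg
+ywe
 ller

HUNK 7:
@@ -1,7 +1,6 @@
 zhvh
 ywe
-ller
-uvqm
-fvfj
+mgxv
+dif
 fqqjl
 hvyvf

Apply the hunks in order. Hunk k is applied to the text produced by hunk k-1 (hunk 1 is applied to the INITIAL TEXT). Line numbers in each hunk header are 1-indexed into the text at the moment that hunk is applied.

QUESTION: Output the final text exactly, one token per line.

Hunk 1: at line 7 remove [pzf,jswf,yyh] add [fgic] -> 11 lines: zhvh btm cdlj idcmi ller uvqm dvlta fsac fgic cinxr ghkvp
Hunk 2: at line 6 remove [dvlta,fsac] add [fvfj,fqqjl,rixp] -> 12 lines: zhvh btm cdlj idcmi ller uvqm fvfj fqqjl rixp fgic cinxr ghkvp
Hunk 3: at line 1 remove [btm,cdlj,idcmi] add [yjm,qlg] -> 11 lines: zhvh yjm qlg ller uvqm fvfj fqqjl rixp fgic cinxr ghkvp
Hunk 4: at line 7 remove [rixp,fgic,cinxr] add [hvyvf,ntb,yokc] -> 11 lines: zhvh yjm qlg ller uvqm fvfj fqqjl hvyvf ntb yokc ghkvp
Hunk 5: at line 8 remove [ntb] add [lvb] -> 11 lines: zhvh yjm qlg ller uvqm fvfj fqqjl hvyvf lvb yokc ghkvp
Hunk 6: at line 1 remove [yjm,qlg] add [ywe] -> 10 lines: zhvh ywe ller uvqm fvfj fqqjl hvyvf lvb yokc ghkvp
Hunk 7: at line 1 remove [ller,uvqm,fvfj] add [mgxv,dif] -> 9 lines: zhvh ywe mgxv dif fqqjl hvyvf lvb yokc ghkvp

Answer: zhvh
ywe
mgxv
dif
fqqjl
hvyvf
lvb
yokc
ghkvp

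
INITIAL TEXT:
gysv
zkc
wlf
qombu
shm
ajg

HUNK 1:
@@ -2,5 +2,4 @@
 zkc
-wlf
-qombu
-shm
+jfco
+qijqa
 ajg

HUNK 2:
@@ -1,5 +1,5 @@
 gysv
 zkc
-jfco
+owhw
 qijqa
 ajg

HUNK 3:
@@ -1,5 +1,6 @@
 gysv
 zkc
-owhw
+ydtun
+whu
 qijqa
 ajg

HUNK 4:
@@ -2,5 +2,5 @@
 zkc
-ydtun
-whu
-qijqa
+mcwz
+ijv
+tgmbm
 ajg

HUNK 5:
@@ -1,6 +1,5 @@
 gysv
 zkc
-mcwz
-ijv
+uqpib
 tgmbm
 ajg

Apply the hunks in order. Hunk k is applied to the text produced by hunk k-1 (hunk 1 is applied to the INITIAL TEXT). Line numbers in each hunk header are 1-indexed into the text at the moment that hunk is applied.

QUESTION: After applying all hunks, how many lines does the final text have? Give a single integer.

Hunk 1: at line 2 remove [wlf,qombu,shm] add [jfco,qijqa] -> 5 lines: gysv zkc jfco qijqa ajg
Hunk 2: at line 1 remove [jfco] add [owhw] -> 5 lines: gysv zkc owhw qijqa ajg
Hunk 3: at line 1 remove [owhw] add [ydtun,whu] -> 6 lines: gysv zkc ydtun whu qijqa ajg
Hunk 4: at line 2 remove [ydtun,whu,qijqa] add [mcwz,ijv,tgmbm] -> 6 lines: gysv zkc mcwz ijv tgmbm ajg
Hunk 5: at line 1 remove [mcwz,ijv] add [uqpib] -> 5 lines: gysv zkc uqpib tgmbm ajg
Final line count: 5

Answer: 5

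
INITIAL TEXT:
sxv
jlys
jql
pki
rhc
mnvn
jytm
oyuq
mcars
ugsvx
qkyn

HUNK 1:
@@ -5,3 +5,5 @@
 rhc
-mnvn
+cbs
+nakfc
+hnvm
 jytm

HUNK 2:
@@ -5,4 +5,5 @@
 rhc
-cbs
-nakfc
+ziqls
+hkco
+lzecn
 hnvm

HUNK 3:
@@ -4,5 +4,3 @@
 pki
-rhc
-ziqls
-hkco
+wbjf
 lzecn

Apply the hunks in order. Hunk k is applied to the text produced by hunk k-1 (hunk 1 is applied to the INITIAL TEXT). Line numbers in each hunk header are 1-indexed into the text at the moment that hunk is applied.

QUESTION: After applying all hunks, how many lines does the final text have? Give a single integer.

Answer: 12

Derivation:
Hunk 1: at line 5 remove [mnvn] add [cbs,nakfc,hnvm] -> 13 lines: sxv jlys jql pki rhc cbs nakfc hnvm jytm oyuq mcars ugsvx qkyn
Hunk 2: at line 5 remove [cbs,nakfc] add [ziqls,hkco,lzecn] -> 14 lines: sxv jlys jql pki rhc ziqls hkco lzecn hnvm jytm oyuq mcars ugsvx qkyn
Hunk 3: at line 4 remove [rhc,ziqls,hkco] add [wbjf] -> 12 lines: sxv jlys jql pki wbjf lzecn hnvm jytm oyuq mcars ugsvx qkyn
Final line count: 12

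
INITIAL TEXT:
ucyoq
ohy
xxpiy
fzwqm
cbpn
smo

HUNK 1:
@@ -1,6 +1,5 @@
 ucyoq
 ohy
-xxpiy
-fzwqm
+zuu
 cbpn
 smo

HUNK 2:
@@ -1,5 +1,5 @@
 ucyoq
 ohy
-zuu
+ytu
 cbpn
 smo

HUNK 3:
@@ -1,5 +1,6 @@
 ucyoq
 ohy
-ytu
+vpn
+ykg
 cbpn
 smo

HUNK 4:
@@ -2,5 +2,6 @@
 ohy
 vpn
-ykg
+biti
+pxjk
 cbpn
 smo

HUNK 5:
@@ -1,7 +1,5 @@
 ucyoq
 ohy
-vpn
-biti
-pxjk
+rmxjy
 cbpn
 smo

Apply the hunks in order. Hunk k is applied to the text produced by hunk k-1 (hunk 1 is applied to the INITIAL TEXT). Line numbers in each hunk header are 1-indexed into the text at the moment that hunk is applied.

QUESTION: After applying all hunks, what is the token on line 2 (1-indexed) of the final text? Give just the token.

Hunk 1: at line 1 remove [xxpiy,fzwqm] add [zuu] -> 5 lines: ucyoq ohy zuu cbpn smo
Hunk 2: at line 1 remove [zuu] add [ytu] -> 5 lines: ucyoq ohy ytu cbpn smo
Hunk 3: at line 1 remove [ytu] add [vpn,ykg] -> 6 lines: ucyoq ohy vpn ykg cbpn smo
Hunk 4: at line 2 remove [ykg] add [biti,pxjk] -> 7 lines: ucyoq ohy vpn biti pxjk cbpn smo
Hunk 5: at line 1 remove [vpn,biti,pxjk] add [rmxjy] -> 5 lines: ucyoq ohy rmxjy cbpn smo
Final line 2: ohy

Answer: ohy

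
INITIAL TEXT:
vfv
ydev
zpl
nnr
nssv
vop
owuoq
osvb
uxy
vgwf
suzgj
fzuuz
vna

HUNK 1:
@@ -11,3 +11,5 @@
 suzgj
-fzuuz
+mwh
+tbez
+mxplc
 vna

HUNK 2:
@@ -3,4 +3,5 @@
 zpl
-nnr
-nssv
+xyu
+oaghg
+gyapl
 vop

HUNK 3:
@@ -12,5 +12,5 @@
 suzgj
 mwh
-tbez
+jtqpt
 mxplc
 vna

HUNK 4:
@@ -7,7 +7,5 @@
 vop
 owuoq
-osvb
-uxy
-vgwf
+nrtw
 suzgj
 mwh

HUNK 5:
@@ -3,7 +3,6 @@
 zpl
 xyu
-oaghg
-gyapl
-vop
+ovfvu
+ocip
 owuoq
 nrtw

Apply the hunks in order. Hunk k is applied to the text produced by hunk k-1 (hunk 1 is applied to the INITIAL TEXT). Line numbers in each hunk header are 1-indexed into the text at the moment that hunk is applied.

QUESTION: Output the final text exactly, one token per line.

Hunk 1: at line 11 remove [fzuuz] add [mwh,tbez,mxplc] -> 15 lines: vfv ydev zpl nnr nssv vop owuoq osvb uxy vgwf suzgj mwh tbez mxplc vna
Hunk 2: at line 3 remove [nnr,nssv] add [xyu,oaghg,gyapl] -> 16 lines: vfv ydev zpl xyu oaghg gyapl vop owuoq osvb uxy vgwf suzgj mwh tbez mxplc vna
Hunk 3: at line 12 remove [tbez] add [jtqpt] -> 16 lines: vfv ydev zpl xyu oaghg gyapl vop owuoq osvb uxy vgwf suzgj mwh jtqpt mxplc vna
Hunk 4: at line 7 remove [osvb,uxy,vgwf] add [nrtw] -> 14 lines: vfv ydev zpl xyu oaghg gyapl vop owuoq nrtw suzgj mwh jtqpt mxplc vna
Hunk 5: at line 3 remove [oaghg,gyapl,vop] add [ovfvu,ocip] -> 13 lines: vfv ydev zpl xyu ovfvu ocip owuoq nrtw suzgj mwh jtqpt mxplc vna

Answer: vfv
ydev
zpl
xyu
ovfvu
ocip
owuoq
nrtw
suzgj
mwh
jtqpt
mxplc
vna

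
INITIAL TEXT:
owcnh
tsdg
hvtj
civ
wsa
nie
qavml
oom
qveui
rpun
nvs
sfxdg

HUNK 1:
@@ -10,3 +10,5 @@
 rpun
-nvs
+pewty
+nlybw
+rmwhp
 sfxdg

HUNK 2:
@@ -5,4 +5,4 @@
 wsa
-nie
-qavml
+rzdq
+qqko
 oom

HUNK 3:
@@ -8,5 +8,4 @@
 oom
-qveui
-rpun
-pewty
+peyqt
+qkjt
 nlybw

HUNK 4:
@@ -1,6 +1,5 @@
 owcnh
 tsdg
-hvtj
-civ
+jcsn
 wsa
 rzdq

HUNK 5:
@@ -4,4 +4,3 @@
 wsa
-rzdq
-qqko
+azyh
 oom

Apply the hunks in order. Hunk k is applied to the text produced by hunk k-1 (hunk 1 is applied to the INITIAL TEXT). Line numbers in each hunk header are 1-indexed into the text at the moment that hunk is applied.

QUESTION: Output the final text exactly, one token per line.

Answer: owcnh
tsdg
jcsn
wsa
azyh
oom
peyqt
qkjt
nlybw
rmwhp
sfxdg

Derivation:
Hunk 1: at line 10 remove [nvs] add [pewty,nlybw,rmwhp] -> 14 lines: owcnh tsdg hvtj civ wsa nie qavml oom qveui rpun pewty nlybw rmwhp sfxdg
Hunk 2: at line 5 remove [nie,qavml] add [rzdq,qqko] -> 14 lines: owcnh tsdg hvtj civ wsa rzdq qqko oom qveui rpun pewty nlybw rmwhp sfxdg
Hunk 3: at line 8 remove [qveui,rpun,pewty] add [peyqt,qkjt] -> 13 lines: owcnh tsdg hvtj civ wsa rzdq qqko oom peyqt qkjt nlybw rmwhp sfxdg
Hunk 4: at line 1 remove [hvtj,civ] add [jcsn] -> 12 lines: owcnh tsdg jcsn wsa rzdq qqko oom peyqt qkjt nlybw rmwhp sfxdg
Hunk 5: at line 4 remove [rzdq,qqko] add [azyh] -> 11 lines: owcnh tsdg jcsn wsa azyh oom peyqt qkjt nlybw rmwhp sfxdg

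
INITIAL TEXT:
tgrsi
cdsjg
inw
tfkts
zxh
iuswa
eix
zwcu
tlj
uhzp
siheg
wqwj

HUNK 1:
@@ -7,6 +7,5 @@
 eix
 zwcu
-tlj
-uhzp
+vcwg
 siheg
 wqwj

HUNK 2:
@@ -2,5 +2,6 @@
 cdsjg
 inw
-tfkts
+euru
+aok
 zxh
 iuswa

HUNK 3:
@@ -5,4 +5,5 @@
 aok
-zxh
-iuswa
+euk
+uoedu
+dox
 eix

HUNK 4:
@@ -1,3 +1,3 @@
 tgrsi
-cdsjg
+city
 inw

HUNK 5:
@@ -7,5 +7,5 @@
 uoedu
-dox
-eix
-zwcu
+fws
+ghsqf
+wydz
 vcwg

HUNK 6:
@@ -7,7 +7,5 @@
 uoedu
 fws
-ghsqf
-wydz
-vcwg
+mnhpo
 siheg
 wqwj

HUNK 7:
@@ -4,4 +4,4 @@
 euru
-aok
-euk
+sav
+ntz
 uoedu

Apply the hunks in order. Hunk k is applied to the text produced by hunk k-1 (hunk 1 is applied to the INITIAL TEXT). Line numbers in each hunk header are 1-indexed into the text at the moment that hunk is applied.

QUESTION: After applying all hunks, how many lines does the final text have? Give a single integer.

Hunk 1: at line 7 remove [tlj,uhzp] add [vcwg] -> 11 lines: tgrsi cdsjg inw tfkts zxh iuswa eix zwcu vcwg siheg wqwj
Hunk 2: at line 2 remove [tfkts] add [euru,aok] -> 12 lines: tgrsi cdsjg inw euru aok zxh iuswa eix zwcu vcwg siheg wqwj
Hunk 3: at line 5 remove [zxh,iuswa] add [euk,uoedu,dox] -> 13 lines: tgrsi cdsjg inw euru aok euk uoedu dox eix zwcu vcwg siheg wqwj
Hunk 4: at line 1 remove [cdsjg] add [city] -> 13 lines: tgrsi city inw euru aok euk uoedu dox eix zwcu vcwg siheg wqwj
Hunk 5: at line 7 remove [dox,eix,zwcu] add [fws,ghsqf,wydz] -> 13 lines: tgrsi city inw euru aok euk uoedu fws ghsqf wydz vcwg siheg wqwj
Hunk 6: at line 7 remove [ghsqf,wydz,vcwg] add [mnhpo] -> 11 lines: tgrsi city inw euru aok euk uoedu fws mnhpo siheg wqwj
Hunk 7: at line 4 remove [aok,euk] add [sav,ntz] -> 11 lines: tgrsi city inw euru sav ntz uoedu fws mnhpo siheg wqwj
Final line count: 11

Answer: 11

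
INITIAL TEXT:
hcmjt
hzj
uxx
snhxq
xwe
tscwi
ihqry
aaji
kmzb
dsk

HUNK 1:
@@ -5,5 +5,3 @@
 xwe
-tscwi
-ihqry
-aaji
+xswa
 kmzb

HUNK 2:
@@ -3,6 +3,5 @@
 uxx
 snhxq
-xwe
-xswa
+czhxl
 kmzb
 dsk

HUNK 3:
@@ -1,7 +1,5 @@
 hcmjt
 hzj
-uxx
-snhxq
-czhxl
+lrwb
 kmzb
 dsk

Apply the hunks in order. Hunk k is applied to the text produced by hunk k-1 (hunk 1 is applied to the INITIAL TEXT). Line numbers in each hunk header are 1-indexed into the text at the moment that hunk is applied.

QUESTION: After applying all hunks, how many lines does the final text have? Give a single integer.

Hunk 1: at line 5 remove [tscwi,ihqry,aaji] add [xswa] -> 8 lines: hcmjt hzj uxx snhxq xwe xswa kmzb dsk
Hunk 2: at line 3 remove [xwe,xswa] add [czhxl] -> 7 lines: hcmjt hzj uxx snhxq czhxl kmzb dsk
Hunk 3: at line 1 remove [uxx,snhxq,czhxl] add [lrwb] -> 5 lines: hcmjt hzj lrwb kmzb dsk
Final line count: 5

Answer: 5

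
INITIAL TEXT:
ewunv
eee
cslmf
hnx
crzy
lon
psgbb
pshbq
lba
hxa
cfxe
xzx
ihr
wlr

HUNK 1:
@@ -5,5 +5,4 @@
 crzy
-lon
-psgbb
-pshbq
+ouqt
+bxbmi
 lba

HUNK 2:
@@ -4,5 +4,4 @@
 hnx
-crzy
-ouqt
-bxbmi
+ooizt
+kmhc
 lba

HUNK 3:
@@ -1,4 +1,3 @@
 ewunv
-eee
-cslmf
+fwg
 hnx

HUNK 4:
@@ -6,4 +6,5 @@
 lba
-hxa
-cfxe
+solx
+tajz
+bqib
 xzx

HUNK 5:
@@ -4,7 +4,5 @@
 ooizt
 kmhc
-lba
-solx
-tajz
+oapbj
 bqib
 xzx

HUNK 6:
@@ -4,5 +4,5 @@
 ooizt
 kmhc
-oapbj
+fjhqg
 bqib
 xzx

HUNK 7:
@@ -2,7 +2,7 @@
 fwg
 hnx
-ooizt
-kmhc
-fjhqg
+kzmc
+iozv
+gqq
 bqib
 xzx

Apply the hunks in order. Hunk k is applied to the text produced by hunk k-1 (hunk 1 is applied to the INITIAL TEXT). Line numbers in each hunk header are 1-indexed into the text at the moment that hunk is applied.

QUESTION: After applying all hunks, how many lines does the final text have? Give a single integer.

Answer: 10

Derivation:
Hunk 1: at line 5 remove [lon,psgbb,pshbq] add [ouqt,bxbmi] -> 13 lines: ewunv eee cslmf hnx crzy ouqt bxbmi lba hxa cfxe xzx ihr wlr
Hunk 2: at line 4 remove [crzy,ouqt,bxbmi] add [ooizt,kmhc] -> 12 lines: ewunv eee cslmf hnx ooizt kmhc lba hxa cfxe xzx ihr wlr
Hunk 3: at line 1 remove [eee,cslmf] add [fwg] -> 11 lines: ewunv fwg hnx ooizt kmhc lba hxa cfxe xzx ihr wlr
Hunk 4: at line 6 remove [hxa,cfxe] add [solx,tajz,bqib] -> 12 lines: ewunv fwg hnx ooizt kmhc lba solx tajz bqib xzx ihr wlr
Hunk 5: at line 4 remove [lba,solx,tajz] add [oapbj] -> 10 lines: ewunv fwg hnx ooizt kmhc oapbj bqib xzx ihr wlr
Hunk 6: at line 4 remove [oapbj] add [fjhqg] -> 10 lines: ewunv fwg hnx ooizt kmhc fjhqg bqib xzx ihr wlr
Hunk 7: at line 2 remove [ooizt,kmhc,fjhqg] add [kzmc,iozv,gqq] -> 10 lines: ewunv fwg hnx kzmc iozv gqq bqib xzx ihr wlr
Final line count: 10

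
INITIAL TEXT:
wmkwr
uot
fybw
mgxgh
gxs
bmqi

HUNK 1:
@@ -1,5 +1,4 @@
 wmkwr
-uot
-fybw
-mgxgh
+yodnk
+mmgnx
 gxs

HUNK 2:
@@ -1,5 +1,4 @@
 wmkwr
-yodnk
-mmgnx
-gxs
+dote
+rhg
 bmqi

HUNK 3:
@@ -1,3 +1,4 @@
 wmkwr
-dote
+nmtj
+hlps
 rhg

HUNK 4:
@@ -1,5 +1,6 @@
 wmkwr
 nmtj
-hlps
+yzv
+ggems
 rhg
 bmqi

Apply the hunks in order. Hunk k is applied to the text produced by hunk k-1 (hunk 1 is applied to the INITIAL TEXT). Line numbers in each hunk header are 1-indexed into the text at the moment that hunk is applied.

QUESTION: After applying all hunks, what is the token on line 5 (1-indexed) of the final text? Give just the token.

Hunk 1: at line 1 remove [uot,fybw,mgxgh] add [yodnk,mmgnx] -> 5 lines: wmkwr yodnk mmgnx gxs bmqi
Hunk 2: at line 1 remove [yodnk,mmgnx,gxs] add [dote,rhg] -> 4 lines: wmkwr dote rhg bmqi
Hunk 3: at line 1 remove [dote] add [nmtj,hlps] -> 5 lines: wmkwr nmtj hlps rhg bmqi
Hunk 4: at line 1 remove [hlps] add [yzv,ggems] -> 6 lines: wmkwr nmtj yzv ggems rhg bmqi
Final line 5: rhg

Answer: rhg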